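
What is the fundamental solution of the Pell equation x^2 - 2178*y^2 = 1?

First expand sqrt(2178) as a continued fraction. With x_i = (sqrt(2178) + m_i)/d_i and (m_0, d_0) = (0, 1): a_0 = floor(sqrt(2178)) = 46, since 46^2 = 2116 <= 2178 < 2209 = 47^2.
Iterate m_{i+1} = d_i*a_i - m_i, d_{i+1} = (2178 - m_{i+1}^2)/d_i, a_{i+1} = floor((a_0 + m_{i+1})/d_{i+1}):
  m_1 = 1*46 - 0 = 46, d_1 = (2178 - 46^2)/1 = 62/1 = 62, a_1 = floor((46 + 46)/62) = 1.
  m_2 = 62*1 - 46 = 16, d_2 = (2178 - 16^2)/62 = 1922/62 = 31, a_2 = floor((46 + 16)/31) = 2.
  m_3 = 31*2 - 16 = 46, d_3 = (2178 - 46^2)/31 = 62/31 = 2, a_3 = floor((46 + 46)/2) = 46.
  m_4 = 2*46 - 46 = 46, d_4 = (2178 - 46^2)/2 = 62/2 = 31, a_4 = floor((46 + 46)/31) = 2.
  m_5 = 31*2 - 46 = 16, d_5 = (2178 - 16^2)/31 = 1922/31 = 62, a_5 = floor((46 + 16)/62) = 1.
  m_6 = 62*1 - 16 = 46, d_6 = (2178 - 46^2)/62 = 62/62 = 1, a_6 = floor((46 + 46)/1) = 92.
  m_7 = 1*92 - 46 = 46, d_7 = (2178 - 46^2)/1 = 62/1 = 62: (m_7, d_7) = (m_1, d_1) = (46, 62), so from here the quotients repeat a_1, ..., a_6; the period length is 6.
So sqrt(2178) = [46; (1, 2, 46, 2, 1, 92)] with period length k = 6.
k is even, so the fundamental solution of x^2 - 2178y^2 = 1 is (p_{k-1}, q_{k-1}) = (p_5, q_5); compute convergents through index 5.
Convergents (p_i = a_i*p_{i-1} + p_{i-2}, q_i = a_i*q_{i-1} + q_{i-2} with p_{-2}=0, p_{-1}=1, q_{-2}=1, q_{-1}=0):
  i=0: a_0=46, p_0 = 46*1 + 0 = 46, q_0 = 46*0 + 1 = 1.
  i=1: a_1=1, p_1 = 1*46 + 1 = 47, q_1 = 1*1 + 0 = 1.
  i=2: a_2=2, p_2 = 2*47 + 46 = 140, q_2 = 2*1 + 1 = 3.
  i=3: a_3=46, p_3 = 46*140 + 47 = 6487, q_3 = 46*3 + 1 = 139.
  i=4: a_4=2, p_4 = 2*6487 + 140 = 13114, q_4 = 2*139 + 3 = 281.
  i=5: a_5=1, p_5 = 1*13114 + 6487 = 19601, q_5 = 1*281 + 139 = 420.
Check: 19601^2 - 2178*420^2 = 384199201 - 384199200 = 1, so (x, y) = (19601, 420) solves the equation, and by the theorem it is the least positive solution.

(x, y) = (19601, 420)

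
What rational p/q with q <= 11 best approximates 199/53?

15/4

Expand x = 199/53 as a continued fraction with the Euclidean algorithm:
  199 = 3*53 + 40, so a_0 = 3.
  53 = 1*40 + 13, so a_1 = 1.
  40 = 3*13 + 1, so a_2 = 3.
  13 = 13*1 + 0, so a_3 = 13.
so x = [3; 1, 3, 13].
Convergents (p_i = a_i*p_{i-1} + p_{i-2}, q_i = a_i*q_{i-1} + q_{i-2} with p_{-2}=0, p_{-1}=1, q_{-2}=1, q_{-1}=0), until the denominator exceeds 11:
  i=0: a_0=3, p_0 = 3*1 + 0 = 3, q_0 = 3*0 + 1 = 1.
  i=1: a_1=1, p_1 = 1*3 + 1 = 4, q_1 = 1*1 + 0 = 1.
  i=2: a_2=3, p_2 = 3*4 + 3 = 15, q_2 = 3*1 + 1 = 4.
  i=3: a_3=13, p_3 = 13*15 + 4 = 199, q_3 = 13*4 + 1 = 53.
q_3 = 53 > 11, so the last convergent with denominator <= 11 is p_2/q_2 = 15/4.
The closest fraction with denominator <= 11 is either p_2/q_2 or the intermediate fraction (k*p_2 + p_1)/(k*q_2 + q_1) with the largest k >= 1 whose denominator stays <= 11; these approach x as k grows, and every other convergent or intermediate fraction in range is farther away.
Largest k: floor((11 - q_1)/q_2) = floor((11 - 1)/4) = 2.
That gives (2*15 + 4)/(2*4 + 1) = 34/9.
Compare the errors: |x - 15/4| = |199*4 - 15*53|/(53*4) = 1/212, and |x - 34/9| = |199*9 - 34*53|/(53*9) = 11/477.
Cross-multiplying, 1*477 = 477 < 2332 = 11*212, so 1/212 is smaller: the convergent 15/4 is closer to x than 34/9.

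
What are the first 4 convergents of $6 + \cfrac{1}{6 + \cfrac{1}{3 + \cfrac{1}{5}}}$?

Using the convergent recurrence p_i = a_i*p_{i-1} + p_{i-2}, q_i = a_i*q_{i-1} + q_{i-2} with p_{-2}=0, p_{-1}=1, q_{-2}=1, q_{-1}=0:
  i=0: a_0=6, p_0 = 6*1 + 0 = 6, q_0 = 6*0 + 1 = 1.
  i=1: a_1=6, p_1 = 6*6 + 1 = 37, q_1 = 6*1 + 0 = 6.
  i=2: a_2=3, p_2 = 3*37 + 6 = 117, q_2 = 3*6 + 1 = 19.
  i=3: a_3=5, p_3 = 5*117 + 37 = 622, q_3 = 5*19 + 6 = 101.

6/1, 37/6, 117/19, 622/101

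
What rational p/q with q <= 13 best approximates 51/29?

7/4

Expand x = 51/29 as a continued fraction with the Euclidean algorithm:
  51 = 1*29 + 22, so a_0 = 1.
  29 = 1*22 + 7, so a_1 = 1.
  22 = 3*7 + 1, so a_2 = 3.
  7 = 7*1 + 0, so a_3 = 7.
so x = [1; 1, 3, 7].
Convergents (p_i = a_i*p_{i-1} + p_{i-2}, q_i = a_i*q_{i-1} + q_{i-2} with p_{-2}=0, p_{-1}=1, q_{-2}=1, q_{-1}=0), until the denominator exceeds 13:
  i=0: a_0=1, p_0 = 1*1 + 0 = 1, q_0 = 1*0 + 1 = 1.
  i=1: a_1=1, p_1 = 1*1 + 1 = 2, q_1 = 1*1 + 0 = 1.
  i=2: a_2=3, p_2 = 3*2 + 1 = 7, q_2 = 3*1 + 1 = 4.
  i=3: a_3=7, p_3 = 7*7 + 2 = 51, q_3 = 7*4 + 1 = 29.
q_3 = 29 > 13, so the last convergent with denominator <= 13 is p_2/q_2 = 7/4.
The closest fraction with denominator <= 13 is either p_2/q_2 or the intermediate fraction (k*p_2 + p_1)/(k*q_2 + q_1) with the largest k >= 1 whose denominator stays <= 13; these approach x as k grows, and every other convergent or intermediate fraction in range is farther away.
Largest k: floor((13 - q_1)/q_2) = floor((13 - 1)/4) = 3.
That gives (3*7 + 2)/(3*4 + 1) = 23/13.
Compare the errors: |x - 7/4| = |51*4 - 7*29|/(29*4) = 1/116, and |x - 23/13| = |51*13 - 23*29|/(29*13) = 4/377.
Cross-multiplying, 1*377 = 377 < 464 = 4*116, so 1/116 is smaller: the convergent 7/4 is closer to x than 23/13.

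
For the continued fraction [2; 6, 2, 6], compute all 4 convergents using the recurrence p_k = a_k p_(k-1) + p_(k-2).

Using the convergent recurrence p_i = a_i*p_{i-1} + p_{i-2}, q_i = a_i*q_{i-1} + q_{i-2} with p_{-2}=0, p_{-1}=1, q_{-2}=1, q_{-1}=0:
  i=0: a_0=2, p_0 = 2*1 + 0 = 2, q_0 = 2*0 + 1 = 1.
  i=1: a_1=6, p_1 = 6*2 + 1 = 13, q_1 = 6*1 + 0 = 6.
  i=2: a_2=2, p_2 = 2*13 + 2 = 28, q_2 = 2*6 + 1 = 13.
  i=3: a_3=6, p_3 = 6*28 + 13 = 181, q_3 = 6*13 + 6 = 84.

2/1, 13/6, 28/13, 181/84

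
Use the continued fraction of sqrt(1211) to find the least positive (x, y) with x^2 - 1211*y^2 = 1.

First expand sqrt(1211) as a continued fraction. With x_i = (sqrt(1211) + m_i)/d_i and (m_0, d_0) = (0, 1): a_0 = floor(sqrt(1211)) = 34, since 34^2 = 1156 <= 1211 < 1225 = 35^2.
Iterate m_{i+1} = d_i*a_i - m_i, d_{i+1} = (1211 - m_{i+1}^2)/d_i, a_{i+1} = floor((a_0 + m_{i+1})/d_{i+1}):
  m_1 = 1*34 - 0 = 34, d_1 = (1211 - 34^2)/1 = 55/1 = 55, a_1 = floor((34 + 34)/55) = 1.
  m_2 = 55*1 - 34 = 21, d_2 = (1211 - 21^2)/55 = 770/55 = 14, a_2 = floor((34 + 21)/14) = 3.
  m_3 = 14*3 - 21 = 21, d_3 = (1211 - 21^2)/14 = 770/14 = 55, a_3 = floor((34 + 21)/55) = 1.
  m_4 = 55*1 - 21 = 34, d_4 = (1211 - 34^2)/55 = 55/55 = 1, a_4 = floor((34 + 34)/1) = 68.
  m_5 = 1*68 - 34 = 34, d_5 = (1211 - 34^2)/1 = 55/1 = 55: (m_5, d_5) = (m_1, d_1) = (34, 55), so from here the quotients repeat a_1, ..., a_4; the period length is 4.
So sqrt(1211) = [34; (1, 3, 1, 68)] with period length k = 4.
k is even, so the fundamental solution of x^2 - 1211y^2 = 1 is (p_{k-1}, q_{k-1}) = (p_3, q_3); compute convergents through index 3.
Convergents (p_i = a_i*p_{i-1} + p_{i-2}, q_i = a_i*q_{i-1} + q_{i-2} with p_{-2}=0, p_{-1}=1, q_{-2}=1, q_{-1}=0):
  i=0: a_0=34, p_0 = 34*1 + 0 = 34, q_0 = 34*0 + 1 = 1.
  i=1: a_1=1, p_1 = 1*34 + 1 = 35, q_1 = 1*1 + 0 = 1.
  i=2: a_2=3, p_2 = 3*35 + 34 = 139, q_2 = 3*1 + 1 = 4.
  i=3: a_3=1, p_3 = 1*139 + 35 = 174, q_3 = 1*4 + 1 = 5.
Check: 174^2 - 1211*5^2 = 30276 - 30275 = 1, so (x, y) = (174, 5) solves the equation, and by the theorem it is the least positive solution.

(x, y) = (174, 5)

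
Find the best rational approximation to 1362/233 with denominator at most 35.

76/13

Expand x = 1362/233 as a continued fraction with the Euclidean algorithm:
  1362 = 5*233 + 197, so a_0 = 5.
  233 = 1*197 + 36, so a_1 = 1.
  197 = 5*36 + 17, so a_2 = 5.
  36 = 2*17 + 2, so a_3 = 2.
  17 = 8*2 + 1, so a_4 = 8.
  2 = 2*1 + 0, so a_5 = 2.
so x = [5; 1, 5, 2, 8, 2].
Convergents (p_i = a_i*p_{i-1} + p_{i-2}, q_i = a_i*q_{i-1} + q_{i-2} with p_{-2}=0, p_{-1}=1, q_{-2}=1, q_{-1}=0), until the denominator exceeds 35:
  i=0: a_0=5, p_0 = 5*1 + 0 = 5, q_0 = 5*0 + 1 = 1.
  i=1: a_1=1, p_1 = 1*5 + 1 = 6, q_1 = 1*1 + 0 = 1.
  i=2: a_2=5, p_2 = 5*6 + 5 = 35, q_2 = 5*1 + 1 = 6.
  i=3: a_3=2, p_3 = 2*35 + 6 = 76, q_3 = 2*6 + 1 = 13.
  i=4: a_4=8, p_4 = 8*76 + 35 = 643, q_4 = 8*13 + 6 = 110.
q_4 = 110 > 35, so the last convergent with denominator <= 35 is p_3/q_3 = 76/13.
The closest fraction with denominator <= 35 is either p_3/q_3 or the intermediate fraction (k*p_3 + p_2)/(k*q_3 + q_2) with the largest k >= 1 whose denominator stays <= 35; these approach x as k grows, and every other convergent or intermediate fraction in range is farther away.
Largest k: floor((35 - q_2)/q_3) = floor((35 - 6)/13) = 2.
That gives (2*76 + 35)/(2*13 + 6) = 187/32.
Compare the errors: |x - 76/13| = |1362*13 - 76*233|/(233*13) = 2/3029, and |x - 187/32| = |1362*32 - 187*233|/(233*32) = 13/7456.
Cross-multiplying, 2*7456 = 14912 < 39377 = 13*3029, so 2/3029 is smaller: the convergent 76/13 is closer to x than 187/32.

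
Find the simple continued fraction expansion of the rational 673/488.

Run the Euclidean algorithm on 673 and 488; the successive quotients are the partial quotients a_0, a_1, ... (each step inverts the fractional part left over by the previous one):
  673 = 1*488 + 185, so a_0 = 1.
  488 = 2*185 + 118, so a_1 = 2.
  185 = 1*118 + 67, so a_2 = 1.
  118 = 1*67 + 51, so a_3 = 1.
  67 = 1*51 + 16, so a_4 = 1.
  51 = 3*16 + 3, so a_5 = 3.
  16 = 5*3 + 1, so a_6 = 5.
  3 = 3*1 + 0, so a_7 = 3.
The remainder reaches 0 after 8 divisions, so the expansion has 8 partial quotients, read off in order.

[1; 2, 1, 1, 1, 3, 5, 3]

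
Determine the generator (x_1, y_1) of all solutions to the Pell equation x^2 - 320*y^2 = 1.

First expand sqrt(320) as a continued fraction. With x_i = (sqrt(320) + m_i)/d_i and (m_0, d_0) = (0, 1): a_0 = floor(sqrt(320)) = 17, since 17^2 = 289 <= 320 < 324 = 18^2.
Iterate m_{i+1} = d_i*a_i - m_i, d_{i+1} = (320 - m_{i+1}^2)/d_i, a_{i+1} = floor((a_0 + m_{i+1})/d_{i+1}):
  m_1 = 1*17 - 0 = 17, d_1 = (320 - 17^2)/1 = 31/1 = 31, a_1 = floor((17 + 17)/31) = 1.
  m_2 = 31*1 - 17 = 14, d_2 = (320 - 14^2)/31 = 124/31 = 4, a_2 = floor((17 + 14)/4) = 7.
  m_3 = 4*7 - 14 = 14, d_3 = (320 - 14^2)/4 = 124/4 = 31, a_3 = floor((17 + 14)/31) = 1.
  m_4 = 31*1 - 14 = 17, d_4 = (320 - 17^2)/31 = 31/31 = 1, a_4 = floor((17 + 17)/1) = 34.
  m_5 = 1*34 - 17 = 17, d_5 = (320 - 17^2)/1 = 31/1 = 31: (m_5, d_5) = (m_1, d_1) = (17, 31), so from here the quotients repeat a_1, ..., a_4; the period length is 4.
So sqrt(320) = [17; (1, 7, 1, 34)] with period length k = 4.
k is even, so the fundamental solution of x^2 - 320y^2 = 1 is (p_{k-1}, q_{k-1}) = (p_3, q_3); compute convergents through index 3.
Convergents (p_i = a_i*p_{i-1} + p_{i-2}, q_i = a_i*q_{i-1} + q_{i-2} with p_{-2}=0, p_{-1}=1, q_{-2}=1, q_{-1}=0):
  i=0: a_0=17, p_0 = 17*1 + 0 = 17, q_0 = 17*0 + 1 = 1.
  i=1: a_1=1, p_1 = 1*17 + 1 = 18, q_1 = 1*1 + 0 = 1.
  i=2: a_2=7, p_2 = 7*18 + 17 = 143, q_2 = 7*1 + 1 = 8.
  i=3: a_3=1, p_3 = 1*143 + 18 = 161, q_3 = 1*8 + 1 = 9.
Check: 161^2 - 320*9^2 = 25921 - 25920 = 1, so (x, y) = (161, 9) solves the equation, and by the theorem it is the least positive solution.

(x, y) = (161, 9)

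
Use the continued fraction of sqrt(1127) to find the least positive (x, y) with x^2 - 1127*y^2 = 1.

(x, y) = (55224, 1645)

First expand sqrt(1127) as a continued fraction. With x_i = (sqrt(1127) + m_i)/d_i and (m_0, d_0) = (0, 1): a_0 = floor(sqrt(1127)) = 33, since 33^2 = 1089 <= 1127 < 1156 = 34^2.
Iterate m_{i+1} = d_i*a_i - m_i, d_{i+1} = (1127 - m_{i+1}^2)/d_i, a_{i+1} = floor((a_0 + m_{i+1})/d_{i+1}):
  m_1 = 1*33 - 0 = 33, d_1 = (1127 - 33^2)/1 = 38/1 = 38, a_1 = floor((33 + 33)/38) = 1.
  m_2 = 38*1 - 33 = 5, d_2 = (1127 - 5^2)/38 = 1102/38 = 29, a_2 = floor((33 + 5)/29) = 1.
  m_3 = 29*1 - 5 = 24, d_3 = (1127 - 24^2)/29 = 551/29 = 19, a_3 = floor((33 + 24)/19) = 3.
  m_4 = 19*3 - 24 = 33, d_4 = (1127 - 33^2)/19 = 38/19 = 2, a_4 = floor((33 + 33)/2) = 33.
  m_5 = 2*33 - 33 = 33, d_5 = (1127 - 33^2)/2 = 38/2 = 19, a_5 = floor((33 + 33)/19) = 3.
  m_6 = 19*3 - 33 = 24, d_6 = (1127 - 24^2)/19 = 551/19 = 29, a_6 = floor((33 + 24)/29) = 1.
  m_7 = 29*1 - 24 = 5, d_7 = (1127 - 5^2)/29 = 1102/29 = 38, a_7 = floor((33 + 5)/38) = 1.
  m_8 = 38*1 - 5 = 33, d_8 = (1127 - 33^2)/38 = 38/38 = 1, a_8 = floor((33 + 33)/1) = 66.
  m_9 = 1*66 - 33 = 33, d_9 = (1127 - 33^2)/1 = 38/1 = 38: (m_9, d_9) = (m_1, d_1) = (33, 38), so from here the quotients repeat a_1, ..., a_8; the period length is 8.
So sqrt(1127) = [33; (1, 1, 3, 33, 3, 1, 1, 66)] with period length k = 8.
k is even, so the fundamental solution of x^2 - 1127y^2 = 1 is (p_{k-1}, q_{k-1}) = (p_7, q_7); compute convergents through index 7.
Convergents (p_i = a_i*p_{i-1} + p_{i-2}, q_i = a_i*q_{i-1} + q_{i-2} with p_{-2}=0, p_{-1}=1, q_{-2}=1, q_{-1}=0):
  i=0: a_0=33, p_0 = 33*1 + 0 = 33, q_0 = 33*0 + 1 = 1.
  i=1: a_1=1, p_1 = 1*33 + 1 = 34, q_1 = 1*1 + 0 = 1.
  i=2: a_2=1, p_2 = 1*34 + 33 = 67, q_2 = 1*1 + 1 = 2.
  i=3: a_3=3, p_3 = 3*67 + 34 = 235, q_3 = 3*2 + 1 = 7.
  i=4: a_4=33, p_4 = 33*235 + 67 = 7822, q_4 = 33*7 + 2 = 233.
  i=5: a_5=3, p_5 = 3*7822 + 235 = 23701, q_5 = 3*233 + 7 = 706.
  i=6: a_6=1, p_6 = 1*23701 + 7822 = 31523, q_6 = 1*706 + 233 = 939.
  i=7: a_7=1, p_7 = 1*31523 + 23701 = 55224, q_7 = 1*939 + 706 = 1645.
Check: 55224^2 - 1127*1645^2 = 3049690176 - 3049690175 = 1, so (x, y) = (55224, 1645) solves the equation, and by the theorem it is the least positive solution.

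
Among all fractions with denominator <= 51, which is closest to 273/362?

Expand x = 273/362 as a continued fraction with the Euclidean algorithm:
  273 = 0*362 + 273, so a_0 = 0.
  362 = 1*273 + 89, so a_1 = 1.
  273 = 3*89 + 6, so a_2 = 3.
  89 = 14*6 + 5, so a_3 = 14.
  6 = 1*5 + 1, so a_4 = 1.
  5 = 5*1 + 0, so a_5 = 5.
so x = [0; 1, 3, 14, 1, 5].
Convergents (p_i = a_i*p_{i-1} + p_{i-2}, q_i = a_i*q_{i-1} + q_{i-2} with p_{-2}=0, p_{-1}=1, q_{-2}=1, q_{-1}=0), until the denominator exceeds 51:
  i=0: a_0=0, p_0 = 0*1 + 0 = 0, q_0 = 0*0 + 1 = 1.
  i=1: a_1=1, p_1 = 1*0 + 1 = 1, q_1 = 1*1 + 0 = 1.
  i=2: a_2=3, p_2 = 3*1 + 0 = 3, q_2 = 3*1 + 1 = 4.
  i=3: a_3=14, p_3 = 14*3 + 1 = 43, q_3 = 14*4 + 1 = 57.
q_3 = 57 > 51, so the last convergent with denominator <= 51 is p_2/q_2 = 3/4.
The closest fraction with denominator <= 51 is either p_2/q_2 or the intermediate fraction (k*p_2 + p_1)/(k*q_2 + q_1) with the largest k >= 1 whose denominator stays <= 51; these approach x as k grows, and every other convergent or intermediate fraction in range is farther away.
Largest k: floor((51 - q_1)/q_2) = floor((51 - 1)/4) = 12.
That gives (12*3 + 1)/(12*4 + 1) = 37/49.
Compare the errors: |x - 3/4| = |273*4 - 3*362|/(362*4) = 6/1448, and |x - 37/49| = |273*49 - 37*362|/(362*49) = 17/17738.
Cross-multiplying, 17*1448 = 24616 < 106428 = 6*17738, so 17/17738 is smaller: the intermediate fraction 37/49 is closer to x than 3/4.

37/49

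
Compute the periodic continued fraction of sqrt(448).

[21; (6, 42)]

Write x_i = (sqrt(448) + m_i)/d_i with (m_0, d_0) = (0, 1). a_0 = floor(sqrt(448)) = 21, since 21^2 = 441 <= 448 < 484 = 22^2.
Iterate m_{i+1} = d_i*a_i - m_i, d_{i+1} = (448 - m_{i+1}^2)/d_i, a_{i+1} = floor((a_0 + m_{i+1})/d_{i+1}):
  m_1 = 1*21 - 0 = 21, d_1 = (448 - 21^2)/1 = 7/1 = 7, a_1 = floor((21 + 21)/7) = 6.
  m_2 = 7*6 - 21 = 21, d_2 = (448 - 21^2)/7 = 7/7 = 1, a_2 = floor((21 + 21)/1) = 42.
  m_3 = 1*42 - 21 = 21, d_3 = (448 - 21^2)/1 = 7/1 = 7: (m_3, d_3) = (m_1, d_1) = (21, 7), so from here the quotients repeat a_1, a_2; the period length is 2.
Hence the expansion of sqrt(448) is a_0 = 21 followed by the repeating block 6, 42 (period 2).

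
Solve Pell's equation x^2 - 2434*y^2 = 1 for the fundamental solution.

(x, y) = (21905, 444)

First expand sqrt(2434) as a continued fraction. With x_i = (sqrt(2434) + m_i)/d_i and (m_0, d_0) = (0, 1): a_0 = floor(sqrt(2434)) = 49, since 49^2 = 2401 <= 2434 < 2500 = 50^2.
Iterate m_{i+1} = d_i*a_i - m_i, d_{i+1} = (2434 - m_{i+1}^2)/d_i, a_{i+1} = floor((a_0 + m_{i+1})/d_{i+1}):
  m_1 = 1*49 - 0 = 49, d_1 = (2434 - 49^2)/1 = 33/1 = 33, a_1 = floor((49 + 49)/33) = 2.
  m_2 = 33*2 - 49 = 17, d_2 = (2434 - 17^2)/33 = 2145/33 = 65, a_2 = floor((49 + 17)/65) = 1.
  m_3 = 65*1 - 17 = 48, d_3 = (2434 - 48^2)/65 = 130/65 = 2, a_3 = floor((49 + 48)/2) = 48.
  m_4 = 2*48 - 48 = 48, d_4 = (2434 - 48^2)/2 = 130/2 = 65, a_4 = floor((49 + 48)/65) = 1.
  m_5 = 65*1 - 48 = 17, d_5 = (2434 - 17^2)/65 = 2145/65 = 33, a_5 = floor((49 + 17)/33) = 2.
  m_6 = 33*2 - 17 = 49, d_6 = (2434 - 49^2)/33 = 33/33 = 1, a_6 = floor((49 + 49)/1) = 98.
  m_7 = 1*98 - 49 = 49, d_7 = (2434 - 49^2)/1 = 33/1 = 33: (m_7, d_7) = (m_1, d_1) = (49, 33), so from here the quotients repeat a_1, ..., a_6; the period length is 6.
So sqrt(2434) = [49; (2, 1, 48, 1, 2, 98)] with period length k = 6.
k is even, so the fundamental solution of x^2 - 2434y^2 = 1 is (p_{k-1}, q_{k-1}) = (p_5, q_5); compute convergents through index 5.
Convergents (p_i = a_i*p_{i-1} + p_{i-2}, q_i = a_i*q_{i-1} + q_{i-2} with p_{-2}=0, p_{-1}=1, q_{-2}=1, q_{-1}=0):
  i=0: a_0=49, p_0 = 49*1 + 0 = 49, q_0 = 49*0 + 1 = 1.
  i=1: a_1=2, p_1 = 2*49 + 1 = 99, q_1 = 2*1 + 0 = 2.
  i=2: a_2=1, p_2 = 1*99 + 49 = 148, q_2 = 1*2 + 1 = 3.
  i=3: a_3=48, p_3 = 48*148 + 99 = 7203, q_3 = 48*3 + 2 = 146.
  i=4: a_4=1, p_4 = 1*7203 + 148 = 7351, q_4 = 1*146 + 3 = 149.
  i=5: a_5=2, p_5 = 2*7351 + 7203 = 21905, q_5 = 2*149 + 146 = 444.
Check: 21905^2 - 2434*444^2 = 479829025 - 479829024 = 1, so (x, y) = (21905, 444) solves the equation, and by the theorem it is the least positive solution.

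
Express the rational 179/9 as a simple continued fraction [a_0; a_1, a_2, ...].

Run the Euclidean algorithm on 179 and 9; the successive quotients are the partial quotients a_0, a_1, ... (each step inverts the fractional part left over by the previous one):
  179 = 19*9 + 8, so a_0 = 19.
  9 = 1*8 + 1, so a_1 = 1.
  8 = 8*1 + 0, so a_2 = 8.
The remainder reaches 0 after 3 divisions, so the expansion has 3 partial quotients, read off in order.

[19; 1, 8]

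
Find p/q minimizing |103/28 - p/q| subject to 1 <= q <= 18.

Expand x = 103/28 as a continued fraction with the Euclidean algorithm:
  103 = 3*28 + 19, so a_0 = 3.
  28 = 1*19 + 9, so a_1 = 1.
  19 = 2*9 + 1, so a_2 = 2.
  9 = 9*1 + 0, so a_3 = 9.
so x = [3; 1, 2, 9].
Convergents (p_i = a_i*p_{i-1} + p_{i-2}, q_i = a_i*q_{i-1} + q_{i-2} with p_{-2}=0, p_{-1}=1, q_{-2}=1, q_{-1}=0), until the denominator exceeds 18:
  i=0: a_0=3, p_0 = 3*1 + 0 = 3, q_0 = 3*0 + 1 = 1.
  i=1: a_1=1, p_1 = 1*3 + 1 = 4, q_1 = 1*1 + 0 = 1.
  i=2: a_2=2, p_2 = 2*4 + 3 = 11, q_2 = 2*1 + 1 = 3.
  i=3: a_3=9, p_3 = 9*11 + 4 = 103, q_3 = 9*3 + 1 = 28.
q_3 = 28 > 18, so the last convergent with denominator <= 18 is p_2/q_2 = 11/3.
The closest fraction with denominator <= 18 is either p_2/q_2 or the intermediate fraction (k*p_2 + p_1)/(k*q_2 + q_1) with the largest k >= 1 whose denominator stays <= 18; these approach x as k grows, and every other convergent or intermediate fraction in range is farther away.
Largest k: floor((18 - q_1)/q_2) = floor((18 - 1)/3) = 5.
That gives (5*11 + 4)/(5*3 + 1) = 59/16.
Compare the errors: |x - 11/3| = |103*3 - 11*28|/(28*3) = 1/84, and |x - 59/16| = |103*16 - 59*28|/(28*16) = 4/448.
Cross-multiplying, 4*84 = 336 < 448 = 1*448, so 4/448 is smaller: the intermediate fraction 59/16 is closer to x than 11/3.

59/16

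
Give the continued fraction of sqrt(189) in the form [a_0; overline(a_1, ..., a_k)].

Write x_i = (sqrt(189) + m_i)/d_i with (m_0, d_0) = (0, 1). a_0 = floor(sqrt(189)) = 13, since 13^2 = 169 <= 189 < 196 = 14^2.
Iterate m_{i+1} = d_i*a_i - m_i, d_{i+1} = (189 - m_{i+1}^2)/d_i, a_{i+1} = floor((a_0 + m_{i+1})/d_{i+1}):
  m_1 = 1*13 - 0 = 13, d_1 = (189 - 13^2)/1 = 20/1 = 20, a_1 = floor((13 + 13)/20) = 1.
  m_2 = 20*1 - 13 = 7, d_2 = (189 - 7^2)/20 = 140/20 = 7, a_2 = floor((13 + 7)/7) = 2.
  m_3 = 7*2 - 7 = 7, d_3 = (189 - 7^2)/7 = 140/7 = 20, a_3 = floor((13 + 7)/20) = 1.
  m_4 = 20*1 - 7 = 13, d_4 = (189 - 13^2)/20 = 20/20 = 1, a_4 = floor((13 + 13)/1) = 26.
  m_5 = 1*26 - 13 = 13, d_5 = (189 - 13^2)/1 = 20/1 = 20: (m_5, d_5) = (m_1, d_1) = (13, 20), so from here the quotients repeat a_1, ..., a_4; the period length is 4.
Hence the expansion of sqrt(189) is a_0 = 13 followed by the repeating block 1, 2, 1, 26 (period 4).

[13; overline(1, 2, 1, 26)]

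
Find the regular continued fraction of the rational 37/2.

[18; 2]

Run the Euclidean algorithm on 37 and 2; the successive quotients are the partial quotients a_0, a_1, ... (each step inverts the fractional part left over by the previous one):
  37 = 18*2 + 1, so a_0 = 18.
  2 = 2*1 + 0, so a_1 = 2.
The remainder reaches 0 after 2 divisions, so the expansion has 2 partial quotients, read off in order.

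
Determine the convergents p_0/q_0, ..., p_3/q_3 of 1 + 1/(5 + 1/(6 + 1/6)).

1/1, 6/5, 37/31, 228/191

Using the convergent recurrence p_i = a_i*p_{i-1} + p_{i-2}, q_i = a_i*q_{i-1} + q_{i-2} with p_{-2}=0, p_{-1}=1, q_{-2}=1, q_{-1}=0:
  i=0: a_0=1, p_0 = 1*1 + 0 = 1, q_0 = 1*0 + 1 = 1.
  i=1: a_1=5, p_1 = 5*1 + 1 = 6, q_1 = 5*1 + 0 = 5.
  i=2: a_2=6, p_2 = 6*6 + 1 = 37, q_2 = 6*5 + 1 = 31.
  i=3: a_3=6, p_3 = 6*37 + 6 = 228, q_3 = 6*31 + 5 = 191.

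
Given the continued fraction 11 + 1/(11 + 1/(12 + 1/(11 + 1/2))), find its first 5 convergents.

Using the convergent recurrence p_i = a_i*p_{i-1} + p_{i-2}, q_i = a_i*q_{i-1} + q_{i-2} with p_{-2}=0, p_{-1}=1, q_{-2}=1, q_{-1}=0:
  i=0: a_0=11, p_0 = 11*1 + 0 = 11, q_0 = 11*0 + 1 = 1.
  i=1: a_1=11, p_1 = 11*11 + 1 = 122, q_1 = 11*1 + 0 = 11.
  i=2: a_2=12, p_2 = 12*122 + 11 = 1475, q_2 = 12*11 + 1 = 133.
  i=3: a_3=11, p_3 = 11*1475 + 122 = 16347, q_3 = 11*133 + 11 = 1474.
  i=4: a_4=2, p_4 = 2*16347 + 1475 = 34169, q_4 = 2*1474 + 133 = 3081.

11/1, 122/11, 1475/133, 16347/1474, 34169/3081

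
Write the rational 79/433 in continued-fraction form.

Run the Euclidean algorithm on 79 and 433; the successive quotients are the partial quotients a_0, a_1, ... (each step inverts the fractional part left over by the previous one):
  79 = 0*433 + 79, so a_0 = 0.
  433 = 5*79 + 38, so a_1 = 5.
  79 = 2*38 + 3, so a_2 = 2.
  38 = 12*3 + 2, so a_3 = 12.
  3 = 1*2 + 1, so a_4 = 1.
  2 = 2*1 + 0, so a_5 = 2.
The remainder reaches 0 after 6 divisions, so the expansion has 6 partial quotients, read off in order.

[0; 5, 2, 12, 1, 2]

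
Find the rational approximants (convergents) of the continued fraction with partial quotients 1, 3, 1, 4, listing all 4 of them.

Using the convergent recurrence p_i = a_i*p_{i-1} + p_{i-2}, q_i = a_i*q_{i-1} + q_{i-2} with p_{-2}=0, p_{-1}=1, q_{-2}=1, q_{-1}=0:
  i=0: a_0=1, p_0 = 1*1 + 0 = 1, q_0 = 1*0 + 1 = 1.
  i=1: a_1=3, p_1 = 3*1 + 1 = 4, q_1 = 3*1 + 0 = 3.
  i=2: a_2=1, p_2 = 1*4 + 1 = 5, q_2 = 1*3 + 1 = 4.
  i=3: a_3=4, p_3 = 4*5 + 4 = 24, q_3 = 4*4 + 3 = 19.

1/1, 4/3, 5/4, 24/19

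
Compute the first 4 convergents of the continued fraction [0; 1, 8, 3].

Using the convergent recurrence p_i = a_i*p_{i-1} + p_{i-2}, q_i = a_i*q_{i-1} + q_{i-2} with p_{-2}=0, p_{-1}=1, q_{-2}=1, q_{-1}=0:
  i=0: a_0=0, p_0 = 0*1 + 0 = 0, q_0 = 0*0 + 1 = 1.
  i=1: a_1=1, p_1 = 1*0 + 1 = 1, q_1 = 1*1 + 0 = 1.
  i=2: a_2=8, p_2 = 8*1 + 0 = 8, q_2 = 8*1 + 1 = 9.
  i=3: a_3=3, p_3 = 3*8 + 1 = 25, q_3 = 3*9 + 1 = 28.

0/1, 1/1, 8/9, 25/28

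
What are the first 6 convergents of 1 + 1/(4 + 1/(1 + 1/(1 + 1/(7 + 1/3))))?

1/1, 5/4, 6/5, 11/9, 83/68, 260/213

Using the convergent recurrence p_i = a_i*p_{i-1} + p_{i-2}, q_i = a_i*q_{i-1} + q_{i-2} with p_{-2}=0, p_{-1}=1, q_{-2}=1, q_{-1}=0:
  i=0: a_0=1, p_0 = 1*1 + 0 = 1, q_0 = 1*0 + 1 = 1.
  i=1: a_1=4, p_1 = 4*1 + 1 = 5, q_1 = 4*1 + 0 = 4.
  i=2: a_2=1, p_2 = 1*5 + 1 = 6, q_2 = 1*4 + 1 = 5.
  i=3: a_3=1, p_3 = 1*6 + 5 = 11, q_3 = 1*5 + 4 = 9.
  i=4: a_4=7, p_4 = 7*11 + 6 = 83, q_4 = 7*9 + 5 = 68.
  i=5: a_5=3, p_5 = 3*83 + 11 = 260, q_5 = 3*68 + 9 = 213.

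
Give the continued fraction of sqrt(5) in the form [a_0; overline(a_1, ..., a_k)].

[2; overline(4)]

Write x_i = (sqrt(5) + m_i)/d_i with (m_0, d_0) = (0, 1). a_0 = floor(sqrt(5)) = 2, since 2^2 = 4 <= 5 < 9 = 3^2.
Iterate m_{i+1} = d_i*a_i - m_i, d_{i+1} = (5 - m_{i+1}^2)/d_i, a_{i+1} = floor((a_0 + m_{i+1})/d_{i+1}):
  m_1 = 1*2 - 0 = 2, d_1 = (5 - 2^2)/1 = 1/1 = 1, a_1 = floor((2 + 2)/1) = 4.
  m_2 = 1*4 - 2 = 2, d_2 = (5 - 2^2)/1 = 1/1 = 1: (m_2, d_2) = (m_1, d_1) = (2, 1), so from here the quotient a_1 repeats; the period length is 1.
Hence the expansion of sqrt(5) is a_0 = 2 followed by the repeating block 4 (period 1).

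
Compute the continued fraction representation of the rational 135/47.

Run the Euclidean algorithm on 135 and 47; the successive quotients are the partial quotients a_0, a_1, ... (each step inverts the fractional part left over by the previous one):
  135 = 2*47 + 41, so a_0 = 2.
  47 = 1*41 + 6, so a_1 = 1.
  41 = 6*6 + 5, so a_2 = 6.
  6 = 1*5 + 1, so a_3 = 1.
  5 = 5*1 + 0, so a_4 = 5.
The remainder reaches 0 after 5 divisions, so the expansion has 5 partial quotients, read off in order.

[2; 1, 6, 1, 5]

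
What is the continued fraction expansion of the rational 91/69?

[1; 3, 7, 3]

Run the Euclidean algorithm on 91 and 69; the successive quotients are the partial quotients a_0, a_1, ... (each step inverts the fractional part left over by the previous one):
  91 = 1*69 + 22, so a_0 = 1.
  69 = 3*22 + 3, so a_1 = 3.
  22 = 7*3 + 1, so a_2 = 7.
  3 = 3*1 + 0, so a_3 = 3.
The remainder reaches 0 after 4 divisions, so the expansion has 4 partial quotients, read off in order.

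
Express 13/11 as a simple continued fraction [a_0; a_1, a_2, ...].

[1; 5, 2]

Run the Euclidean algorithm on 13 and 11; the successive quotients are the partial quotients a_0, a_1, ... (each step inverts the fractional part left over by the previous one):
  13 = 1*11 + 2, so a_0 = 1.
  11 = 5*2 + 1, so a_1 = 5.
  2 = 2*1 + 0, so a_2 = 2.
The remainder reaches 0 after 3 divisions, so the expansion has 3 partial quotients, read off in order.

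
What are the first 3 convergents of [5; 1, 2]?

Using the convergent recurrence p_i = a_i*p_{i-1} + p_{i-2}, q_i = a_i*q_{i-1} + q_{i-2} with p_{-2}=0, p_{-1}=1, q_{-2}=1, q_{-1}=0:
  i=0: a_0=5, p_0 = 5*1 + 0 = 5, q_0 = 5*0 + 1 = 1.
  i=1: a_1=1, p_1 = 1*5 + 1 = 6, q_1 = 1*1 + 0 = 1.
  i=2: a_2=2, p_2 = 2*6 + 5 = 17, q_2 = 2*1 + 1 = 3.

5/1, 6/1, 17/3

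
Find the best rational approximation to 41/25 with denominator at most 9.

Expand x = 41/25 as a continued fraction with the Euclidean algorithm:
  41 = 1*25 + 16, so a_0 = 1.
  25 = 1*16 + 9, so a_1 = 1.
  16 = 1*9 + 7, so a_2 = 1.
  9 = 1*7 + 2, so a_3 = 1.
  7 = 3*2 + 1, so a_4 = 3.
  2 = 2*1 + 0, so a_5 = 2.
so x = [1; 1, 1, 1, 3, 2].
Convergents (p_i = a_i*p_{i-1} + p_{i-2}, q_i = a_i*q_{i-1} + q_{i-2} with p_{-2}=0, p_{-1}=1, q_{-2}=1, q_{-1}=0), until the denominator exceeds 9:
  i=0: a_0=1, p_0 = 1*1 + 0 = 1, q_0 = 1*0 + 1 = 1.
  i=1: a_1=1, p_1 = 1*1 + 1 = 2, q_1 = 1*1 + 0 = 1.
  i=2: a_2=1, p_2 = 1*2 + 1 = 3, q_2 = 1*1 + 1 = 2.
  i=3: a_3=1, p_3 = 1*3 + 2 = 5, q_3 = 1*2 + 1 = 3.
  i=4: a_4=3, p_4 = 3*5 + 3 = 18, q_4 = 3*3 + 2 = 11.
q_4 = 11 > 9, so the last convergent with denominator <= 9 is p_3/q_3 = 5/3.
The closest fraction with denominator <= 9 is either p_3/q_3 or the intermediate fraction (k*p_3 + p_2)/(k*q_3 + q_2) with the largest k >= 1 whose denominator stays <= 9; these approach x as k grows, and every other convergent or intermediate fraction in range is farther away.
Largest k: floor((9 - q_2)/q_3) = floor((9 - 2)/3) = 2.
That gives (2*5 + 3)/(2*3 + 2) = 13/8.
Compare the errors: |x - 5/3| = |41*3 - 5*25|/(25*3) = 2/75, and |x - 13/8| = |41*8 - 13*25|/(25*8) = 3/200.
Cross-multiplying, 3*75 = 225 < 400 = 2*200, so 3/200 is smaller: the intermediate fraction 13/8 is closer to x than 5/3.

13/8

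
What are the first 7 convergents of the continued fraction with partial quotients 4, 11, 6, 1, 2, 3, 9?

4/1, 45/11, 274/67, 319/78, 912/223, 3055/747, 28407/6946

Using the convergent recurrence p_i = a_i*p_{i-1} + p_{i-2}, q_i = a_i*q_{i-1} + q_{i-2} with p_{-2}=0, p_{-1}=1, q_{-2}=1, q_{-1}=0:
  i=0: a_0=4, p_0 = 4*1 + 0 = 4, q_0 = 4*0 + 1 = 1.
  i=1: a_1=11, p_1 = 11*4 + 1 = 45, q_1 = 11*1 + 0 = 11.
  i=2: a_2=6, p_2 = 6*45 + 4 = 274, q_2 = 6*11 + 1 = 67.
  i=3: a_3=1, p_3 = 1*274 + 45 = 319, q_3 = 1*67 + 11 = 78.
  i=4: a_4=2, p_4 = 2*319 + 274 = 912, q_4 = 2*78 + 67 = 223.
  i=5: a_5=3, p_5 = 3*912 + 319 = 3055, q_5 = 3*223 + 78 = 747.
  i=6: a_6=9, p_6 = 9*3055 + 912 = 28407, q_6 = 9*747 + 223 = 6946.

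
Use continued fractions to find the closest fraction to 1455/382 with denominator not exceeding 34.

Expand x = 1455/382 as a continued fraction with the Euclidean algorithm:
  1455 = 3*382 + 309, so a_0 = 3.
  382 = 1*309 + 73, so a_1 = 1.
  309 = 4*73 + 17, so a_2 = 4.
  73 = 4*17 + 5, so a_3 = 4.
  17 = 3*5 + 2, so a_4 = 3.
  5 = 2*2 + 1, so a_5 = 2.
  2 = 2*1 + 0, so a_6 = 2.
so x = [3; 1, 4, 4, 3, 2, 2].
Convergents (p_i = a_i*p_{i-1} + p_{i-2}, q_i = a_i*q_{i-1} + q_{i-2} with p_{-2}=0, p_{-1}=1, q_{-2}=1, q_{-1}=0), until the denominator exceeds 34:
  i=0: a_0=3, p_0 = 3*1 + 0 = 3, q_0 = 3*0 + 1 = 1.
  i=1: a_1=1, p_1 = 1*3 + 1 = 4, q_1 = 1*1 + 0 = 1.
  i=2: a_2=4, p_2 = 4*4 + 3 = 19, q_2 = 4*1 + 1 = 5.
  i=3: a_3=4, p_3 = 4*19 + 4 = 80, q_3 = 4*5 + 1 = 21.
  i=4: a_4=3, p_4 = 3*80 + 19 = 259, q_4 = 3*21 + 5 = 68.
q_4 = 68 > 34, so the last convergent with denominator <= 34 is p_3/q_3 = 80/21.
The closest fraction with denominator <= 34 is either p_3/q_3 or the intermediate fraction (k*p_3 + p_2)/(k*q_3 + q_2) with the largest k >= 1 whose denominator stays <= 34; these approach x as k grows, and every other convergent or intermediate fraction in range is farther away.
Largest k: floor((34 - q_2)/q_3) = floor((34 - 5)/21) = 1.
That gives (1*80 + 19)/(1*21 + 5) = 99/26.
Compare the errors: |x - 80/21| = |1455*21 - 80*382|/(382*21) = 5/8022, and |x - 99/26| = |1455*26 - 99*382|/(382*26) = 12/9932.
Cross-multiplying, 5*9932 = 49660 < 96264 = 12*8022, so 5/8022 is smaller: the convergent 80/21 is closer to x than 99/26.

80/21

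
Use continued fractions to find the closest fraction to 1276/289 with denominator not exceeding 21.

Expand x = 1276/289 as a continued fraction with the Euclidean algorithm:
  1276 = 4*289 + 120, so a_0 = 4.
  289 = 2*120 + 49, so a_1 = 2.
  120 = 2*49 + 22, so a_2 = 2.
  49 = 2*22 + 5, so a_3 = 2.
  22 = 4*5 + 2, so a_4 = 4.
  5 = 2*2 + 1, so a_5 = 2.
  2 = 2*1 + 0, so a_6 = 2.
so x = [4; 2, 2, 2, 4, 2, 2].
Convergents (p_i = a_i*p_{i-1} + p_{i-2}, q_i = a_i*q_{i-1} + q_{i-2} with p_{-2}=0, p_{-1}=1, q_{-2}=1, q_{-1}=0), until the denominator exceeds 21:
  i=0: a_0=4, p_0 = 4*1 + 0 = 4, q_0 = 4*0 + 1 = 1.
  i=1: a_1=2, p_1 = 2*4 + 1 = 9, q_1 = 2*1 + 0 = 2.
  i=2: a_2=2, p_2 = 2*9 + 4 = 22, q_2 = 2*2 + 1 = 5.
  i=3: a_3=2, p_3 = 2*22 + 9 = 53, q_3 = 2*5 + 2 = 12.
  i=4: a_4=4, p_4 = 4*53 + 22 = 234, q_4 = 4*12 + 5 = 53.
q_4 = 53 > 21, so the last convergent with denominator <= 21 is p_3/q_3 = 53/12.
The closest fraction with denominator <= 21 is either p_3/q_3 or the intermediate fraction (k*p_3 + p_2)/(k*q_3 + q_2) with the largest k >= 1 whose denominator stays <= 21; these approach x as k grows, and every other convergent or intermediate fraction in range is farther away.
Largest k: floor((21 - q_2)/q_3) = floor((21 - 5)/12) = 1.
That gives (1*53 + 22)/(1*12 + 5) = 75/17.
Compare the errors: |x - 53/12| = |1276*12 - 53*289|/(289*12) = 5/3468, and |x - 75/17| = |1276*17 - 75*289|/(289*17) = 17/4913.
Cross-multiplying, 5*4913 = 24565 < 58956 = 17*3468, so 5/3468 is smaller: the convergent 53/12 is closer to x than 75/17.

53/12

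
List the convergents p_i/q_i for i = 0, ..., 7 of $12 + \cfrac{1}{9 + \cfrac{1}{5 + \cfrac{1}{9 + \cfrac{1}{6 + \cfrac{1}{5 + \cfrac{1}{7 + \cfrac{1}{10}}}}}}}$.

12/1, 109/9, 557/46, 5122/423, 31289/2584, 161567/13343, 1162258/95985, 11784147/973193

Using the convergent recurrence p_i = a_i*p_{i-1} + p_{i-2}, q_i = a_i*q_{i-1} + q_{i-2} with p_{-2}=0, p_{-1}=1, q_{-2}=1, q_{-1}=0:
  i=0: a_0=12, p_0 = 12*1 + 0 = 12, q_0 = 12*0 + 1 = 1.
  i=1: a_1=9, p_1 = 9*12 + 1 = 109, q_1 = 9*1 + 0 = 9.
  i=2: a_2=5, p_2 = 5*109 + 12 = 557, q_2 = 5*9 + 1 = 46.
  i=3: a_3=9, p_3 = 9*557 + 109 = 5122, q_3 = 9*46 + 9 = 423.
  i=4: a_4=6, p_4 = 6*5122 + 557 = 31289, q_4 = 6*423 + 46 = 2584.
  i=5: a_5=5, p_5 = 5*31289 + 5122 = 161567, q_5 = 5*2584 + 423 = 13343.
  i=6: a_6=7, p_6 = 7*161567 + 31289 = 1162258, q_6 = 7*13343 + 2584 = 95985.
  i=7: a_7=10, p_7 = 10*1162258 + 161567 = 11784147, q_7 = 10*95985 + 13343 = 973193.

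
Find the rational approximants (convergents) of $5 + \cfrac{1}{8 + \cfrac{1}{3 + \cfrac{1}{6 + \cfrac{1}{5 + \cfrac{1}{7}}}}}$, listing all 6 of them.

Using the convergent recurrence p_i = a_i*p_{i-1} + p_{i-2}, q_i = a_i*q_{i-1} + q_{i-2} with p_{-2}=0, p_{-1}=1, q_{-2}=1, q_{-1}=0:
  i=0: a_0=5, p_0 = 5*1 + 0 = 5, q_0 = 5*0 + 1 = 1.
  i=1: a_1=8, p_1 = 8*5 + 1 = 41, q_1 = 8*1 + 0 = 8.
  i=2: a_2=3, p_2 = 3*41 + 5 = 128, q_2 = 3*8 + 1 = 25.
  i=3: a_3=6, p_3 = 6*128 + 41 = 809, q_3 = 6*25 + 8 = 158.
  i=4: a_4=5, p_4 = 5*809 + 128 = 4173, q_4 = 5*158 + 25 = 815.
  i=5: a_5=7, p_5 = 7*4173 + 809 = 30020, q_5 = 7*815 + 158 = 5863.

5/1, 41/8, 128/25, 809/158, 4173/815, 30020/5863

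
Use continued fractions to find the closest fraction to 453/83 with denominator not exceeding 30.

131/24

Expand x = 453/83 as a continued fraction with the Euclidean algorithm:
  453 = 5*83 + 38, so a_0 = 5.
  83 = 2*38 + 7, so a_1 = 2.
  38 = 5*7 + 3, so a_2 = 5.
  7 = 2*3 + 1, so a_3 = 2.
  3 = 3*1 + 0, so a_4 = 3.
so x = [5; 2, 5, 2, 3].
Convergents (p_i = a_i*p_{i-1} + p_{i-2}, q_i = a_i*q_{i-1} + q_{i-2} with p_{-2}=0, p_{-1}=1, q_{-2}=1, q_{-1}=0), until the denominator exceeds 30:
  i=0: a_0=5, p_0 = 5*1 + 0 = 5, q_0 = 5*0 + 1 = 1.
  i=1: a_1=2, p_1 = 2*5 + 1 = 11, q_1 = 2*1 + 0 = 2.
  i=2: a_2=5, p_2 = 5*11 + 5 = 60, q_2 = 5*2 + 1 = 11.
  i=3: a_3=2, p_3 = 2*60 + 11 = 131, q_3 = 2*11 + 2 = 24.
  i=4: a_4=3, p_4 = 3*131 + 60 = 453, q_4 = 3*24 + 11 = 83.
q_4 = 83 > 30, so the last convergent with denominator <= 30 is p_3/q_3 = 131/24.
The closest fraction with denominator <= 30 is either p_3/q_3 or the intermediate fraction (k*p_3 + p_2)/(k*q_3 + q_2) with the largest k >= 1 whose denominator stays <= 30; these approach x as k grows, and every other convergent or intermediate fraction in range is farther away.
Largest k: floor((30 - q_2)/q_3) = floor((30 - 11)/24) = 0.
Since k = 0, no intermediate fraction beyond p_3/q_3 has denominator <= 30, so the convergent 131/24 is the closest (its error is |453*24 - 131*83|/(83*24) = 1/1992).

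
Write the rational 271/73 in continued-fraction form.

Run the Euclidean algorithm on 271 and 73; the successive quotients are the partial quotients a_0, a_1, ... (each step inverts the fractional part left over by the previous one):
  271 = 3*73 + 52, so a_0 = 3.
  73 = 1*52 + 21, so a_1 = 1.
  52 = 2*21 + 10, so a_2 = 2.
  21 = 2*10 + 1, so a_3 = 2.
  10 = 10*1 + 0, so a_4 = 10.
The remainder reaches 0 after 5 divisions, so the expansion has 5 partial quotients, read off in order.

[3; 1, 2, 2, 10]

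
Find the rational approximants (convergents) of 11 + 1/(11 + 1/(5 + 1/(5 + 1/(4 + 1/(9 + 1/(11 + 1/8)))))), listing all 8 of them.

11/1, 122/11, 621/56, 3227/291, 13529/1220, 124988/11271, 1388397/125201, 11232164/1012879

Using the convergent recurrence p_i = a_i*p_{i-1} + p_{i-2}, q_i = a_i*q_{i-1} + q_{i-2} with p_{-2}=0, p_{-1}=1, q_{-2}=1, q_{-1}=0:
  i=0: a_0=11, p_0 = 11*1 + 0 = 11, q_0 = 11*0 + 1 = 1.
  i=1: a_1=11, p_1 = 11*11 + 1 = 122, q_1 = 11*1 + 0 = 11.
  i=2: a_2=5, p_2 = 5*122 + 11 = 621, q_2 = 5*11 + 1 = 56.
  i=3: a_3=5, p_3 = 5*621 + 122 = 3227, q_3 = 5*56 + 11 = 291.
  i=4: a_4=4, p_4 = 4*3227 + 621 = 13529, q_4 = 4*291 + 56 = 1220.
  i=5: a_5=9, p_5 = 9*13529 + 3227 = 124988, q_5 = 9*1220 + 291 = 11271.
  i=6: a_6=11, p_6 = 11*124988 + 13529 = 1388397, q_6 = 11*11271 + 1220 = 125201.
  i=7: a_7=8, p_7 = 8*1388397 + 124988 = 11232164, q_7 = 8*125201 + 11271 = 1012879.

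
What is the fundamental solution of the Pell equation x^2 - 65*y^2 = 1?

(x, y) = (129, 16)

First expand sqrt(65) as a continued fraction. With x_i = (sqrt(65) + m_i)/d_i and (m_0, d_0) = (0, 1): a_0 = floor(sqrt(65)) = 8, since 8^2 = 64 <= 65 < 81 = 9^2.
Iterate m_{i+1} = d_i*a_i - m_i, d_{i+1} = (65 - m_{i+1}^2)/d_i, a_{i+1} = floor((a_0 + m_{i+1})/d_{i+1}):
  m_1 = 1*8 - 0 = 8, d_1 = (65 - 8^2)/1 = 1/1 = 1, a_1 = floor((8 + 8)/1) = 16.
  m_2 = 1*16 - 8 = 8, d_2 = (65 - 8^2)/1 = 1/1 = 1: (m_2, d_2) = (m_1, d_1) = (8, 1), so from here the quotient a_1 repeats; the period length is 1.
So sqrt(65) = [8; (16)] with period length k = 1.
k is odd, so (p_{k-1}, q_{k-1}) only solves x^2 - 65y^2 = -1 and the fundamental solution of x^2 - 65y^2 = 1 is (p_{2k-1}, q_{2k-1}) = (p_1, q_1); compute convergents through index 1, running through the period twice.
Convergents (p_i = a_i*p_{i-1} + p_{i-2}, q_i = a_i*q_{i-1} + q_{i-2} with p_{-2}=0, p_{-1}=1, q_{-2}=1, q_{-1}=0):
  i=0: a_0=8, p_0 = 8*1 + 0 = 8, q_0 = 8*0 + 1 = 1.
  i=1: a_1=16, p_1 = 16*8 + 1 = 129, q_1 = 16*1 + 0 = 16.
Indeed p_0^2 - 65*q_0^2 = 64 - 65 = -1, not +1.
Check: 129^2 - 65*16^2 = 16641 - 16640 = 1, so (x, y) = (129, 16) solves the equation, and by the theorem it is the least positive solution.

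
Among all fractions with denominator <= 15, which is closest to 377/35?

140/13

Expand x = 377/35 as a continued fraction with the Euclidean algorithm:
  377 = 10*35 + 27, so a_0 = 10.
  35 = 1*27 + 8, so a_1 = 1.
  27 = 3*8 + 3, so a_2 = 3.
  8 = 2*3 + 2, so a_3 = 2.
  3 = 1*2 + 1, so a_4 = 1.
  2 = 2*1 + 0, so a_5 = 2.
so x = [10; 1, 3, 2, 1, 2].
Convergents (p_i = a_i*p_{i-1} + p_{i-2}, q_i = a_i*q_{i-1} + q_{i-2} with p_{-2}=0, p_{-1}=1, q_{-2}=1, q_{-1}=0), until the denominator exceeds 15:
  i=0: a_0=10, p_0 = 10*1 + 0 = 10, q_0 = 10*0 + 1 = 1.
  i=1: a_1=1, p_1 = 1*10 + 1 = 11, q_1 = 1*1 + 0 = 1.
  i=2: a_2=3, p_2 = 3*11 + 10 = 43, q_2 = 3*1 + 1 = 4.
  i=3: a_3=2, p_3 = 2*43 + 11 = 97, q_3 = 2*4 + 1 = 9.
  i=4: a_4=1, p_4 = 1*97 + 43 = 140, q_4 = 1*9 + 4 = 13.
  i=5: a_5=2, p_5 = 2*140 + 97 = 377, q_5 = 2*13 + 9 = 35.
q_5 = 35 > 15, so the last convergent with denominator <= 15 is p_4/q_4 = 140/13.
The closest fraction with denominator <= 15 is either p_4/q_4 or the intermediate fraction (k*p_4 + p_3)/(k*q_4 + q_3) with the largest k >= 1 whose denominator stays <= 15; these approach x as k grows, and every other convergent or intermediate fraction in range is farther away.
Largest k: floor((15 - q_3)/q_4) = floor((15 - 9)/13) = 0.
Since k = 0, no intermediate fraction beyond p_4/q_4 has denominator <= 15, so the convergent 140/13 is the closest (its error is |377*13 - 140*35|/(35*13) = 1/455).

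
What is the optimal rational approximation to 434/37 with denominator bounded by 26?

Expand x = 434/37 as a continued fraction with the Euclidean algorithm:
  434 = 11*37 + 27, so a_0 = 11.
  37 = 1*27 + 10, so a_1 = 1.
  27 = 2*10 + 7, so a_2 = 2.
  10 = 1*7 + 3, so a_3 = 1.
  7 = 2*3 + 1, so a_4 = 2.
  3 = 3*1 + 0, so a_5 = 3.
so x = [11; 1, 2, 1, 2, 3].
Convergents (p_i = a_i*p_{i-1} + p_{i-2}, q_i = a_i*q_{i-1} + q_{i-2} with p_{-2}=0, p_{-1}=1, q_{-2}=1, q_{-1}=0), until the denominator exceeds 26:
  i=0: a_0=11, p_0 = 11*1 + 0 = 11, q_0 = 11*0 + 1 = 1.
  i=1: a_1=1, p_1 = 1*11 + 1 = 12, q_1 = 1*1 + 0 = 1.
  i=2: a_2=2, p_2 = 2*12 + 11 = 35, q_2 = 2*1 + 1 = 3.
  i=3: a_3=1, p_3 = 1*35 + 12 = 47, q_3 = 1*3 + 1 = 4.
  i=4: a_4=2, p_4 = 2*47 + 35 = 129, q_4 = 2*4 + 3 = 11.
  i=5: a_5=3, p_5 = 3*129 + 47 = 434, q_5 = 3*11 + 4 = 37.
q_5 = 37 > 26, so the last convergent with denominator <= 26 is p_4/q_4 = 129/11.
The closest fraction with denominator <= 26 is either p_4/q_4 or the intermediate fraction (k*p_4 + p_3)/(k*q_4 + q_3) with the largest k >= 1 whose denominator stays <= 26; these approach x as k grows, and every other convergent or intermediate fraction in range is farther away.
Largest k: floor((26 - q_3)/q_4) = floor((26 - 4)/11) = 2.
That gives (2*129 + 47)/(2*11 + 4) = 305/26.
Compare the errors: |x - 129/11| = |434*11 - 129*37|/(37*11) = 1/407, and |x - 305/26| = |434*26 - 305*37|/(37*26) = 1/962.
Cross-multiplying, 1*407 = 407 < 962 = 1*962, so 1/962 is smaller: the intermediate fraction 305/26 is closer to x than 129/11.

305/26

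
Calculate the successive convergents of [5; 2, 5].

5/1, 11/2, 60/11

Using the convergent recurrence p_i = a_i*p_{i-1} + p_{i-2}, q_i = a_i*q_{i-1} + q_{i-2} with p_{-2}=0, p_{-1}=1, q_{-2}=1, q_{-1}=0:
  i=0: a_0=5, p_0 = 5*1 + 0 = 5, q_0 = 5*0 + 1 = 1.
  i=1: a_1=2, p_1 = 2*5 + 1 = 11, q_1 = 2*1 + 0 = 2.
  i=2: a_2=5, p_2 = 5*11 + 5 = 60, q_2 = 5*2 + 1 = 11.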